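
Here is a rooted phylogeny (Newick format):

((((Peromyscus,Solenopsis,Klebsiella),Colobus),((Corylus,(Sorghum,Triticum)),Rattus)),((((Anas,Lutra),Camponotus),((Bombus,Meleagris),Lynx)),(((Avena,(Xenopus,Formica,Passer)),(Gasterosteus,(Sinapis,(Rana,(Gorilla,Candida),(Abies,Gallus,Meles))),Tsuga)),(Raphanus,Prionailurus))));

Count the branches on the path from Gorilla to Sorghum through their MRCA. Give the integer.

13

The MRCA of Gorilla and Sorghum is the root of the tree.
From Gorilla up to that node: 8 branches. From Sorghum up to the same node: 5 branches. Total: 8 + 5 = 13.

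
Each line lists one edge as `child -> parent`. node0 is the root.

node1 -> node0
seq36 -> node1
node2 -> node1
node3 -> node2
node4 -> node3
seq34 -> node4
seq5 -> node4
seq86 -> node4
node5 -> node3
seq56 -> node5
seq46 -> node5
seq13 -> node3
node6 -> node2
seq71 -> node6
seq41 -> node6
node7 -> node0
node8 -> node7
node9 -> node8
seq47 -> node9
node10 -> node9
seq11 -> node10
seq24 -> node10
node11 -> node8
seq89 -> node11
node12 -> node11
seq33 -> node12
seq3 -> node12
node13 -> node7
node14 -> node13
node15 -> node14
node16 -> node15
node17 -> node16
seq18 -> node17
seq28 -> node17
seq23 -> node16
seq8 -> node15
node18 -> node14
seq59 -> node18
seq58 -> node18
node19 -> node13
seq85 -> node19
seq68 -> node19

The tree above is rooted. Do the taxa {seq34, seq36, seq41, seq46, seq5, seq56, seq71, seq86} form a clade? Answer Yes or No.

The MRCA of the listed taxa subtends (seq36,(((seq34,seq5,seq86),(seq56,seq46),seq13),(seq71,seq41))).
That clade also contains seq13, which is not in the proposed group, so the group is not monophyletic.

No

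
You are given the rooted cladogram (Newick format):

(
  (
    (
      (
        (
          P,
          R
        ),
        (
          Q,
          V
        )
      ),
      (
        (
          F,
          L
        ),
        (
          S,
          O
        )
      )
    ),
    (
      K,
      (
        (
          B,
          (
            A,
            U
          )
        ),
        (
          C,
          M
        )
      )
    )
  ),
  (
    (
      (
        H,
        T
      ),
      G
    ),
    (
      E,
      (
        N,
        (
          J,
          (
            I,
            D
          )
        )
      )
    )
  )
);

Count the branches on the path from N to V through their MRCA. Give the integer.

9

The MRCA of N and V is the root of the tree.
From N up to that node: 4 branches. From V up to the same node: 5 branches. Total: 4 + 5 = 9.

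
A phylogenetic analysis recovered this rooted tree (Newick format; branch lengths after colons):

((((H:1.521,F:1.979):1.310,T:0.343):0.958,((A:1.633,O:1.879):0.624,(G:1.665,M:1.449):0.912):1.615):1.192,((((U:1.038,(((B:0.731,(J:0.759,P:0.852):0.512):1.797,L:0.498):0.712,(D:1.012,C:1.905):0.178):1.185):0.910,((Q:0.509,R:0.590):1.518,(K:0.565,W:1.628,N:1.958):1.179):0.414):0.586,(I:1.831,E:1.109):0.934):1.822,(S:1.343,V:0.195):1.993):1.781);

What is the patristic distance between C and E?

The path runs C → … → MRCA → … → E; the MRCA is the node subtending (((U,(((B,(J,P)),L),(D,C))),((Q,R),(K,W,N))),(I,E)).
Branch lengths along that path: 1.905 + 0.178 + 1.185 + 0.910 + 0.586 + 0.934 + 1.109 = 6.807.

6.807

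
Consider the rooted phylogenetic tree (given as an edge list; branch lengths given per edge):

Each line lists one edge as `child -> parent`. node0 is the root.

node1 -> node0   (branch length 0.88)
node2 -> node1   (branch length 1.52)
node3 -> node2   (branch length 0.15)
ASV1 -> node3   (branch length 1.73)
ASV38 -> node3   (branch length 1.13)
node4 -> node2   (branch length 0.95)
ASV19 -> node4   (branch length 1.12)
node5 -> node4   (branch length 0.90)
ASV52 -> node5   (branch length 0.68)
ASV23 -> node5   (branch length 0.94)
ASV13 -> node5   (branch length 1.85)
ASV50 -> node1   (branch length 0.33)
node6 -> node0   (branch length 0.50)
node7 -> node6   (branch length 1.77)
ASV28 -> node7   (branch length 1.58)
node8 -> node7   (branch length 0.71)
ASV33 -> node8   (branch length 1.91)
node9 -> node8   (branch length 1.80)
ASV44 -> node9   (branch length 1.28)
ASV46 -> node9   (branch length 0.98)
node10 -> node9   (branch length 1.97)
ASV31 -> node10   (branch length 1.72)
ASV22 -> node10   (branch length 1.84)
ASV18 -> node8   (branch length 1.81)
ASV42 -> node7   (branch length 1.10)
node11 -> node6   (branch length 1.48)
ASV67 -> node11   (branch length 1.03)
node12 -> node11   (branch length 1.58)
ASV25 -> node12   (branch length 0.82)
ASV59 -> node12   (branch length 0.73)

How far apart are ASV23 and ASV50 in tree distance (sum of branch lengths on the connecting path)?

The path runs ASV23 → … → MRCA → … → ASV50; the MRCA is the node subtending (((ASV1,ASV38),(ASV19,(ASV52,ASV23,ASV13))),ASV50).
Branch lengths along that path: 0.94 + 0.90 + 0.95 + 1.52 + 0.33 = 4.64.

4.64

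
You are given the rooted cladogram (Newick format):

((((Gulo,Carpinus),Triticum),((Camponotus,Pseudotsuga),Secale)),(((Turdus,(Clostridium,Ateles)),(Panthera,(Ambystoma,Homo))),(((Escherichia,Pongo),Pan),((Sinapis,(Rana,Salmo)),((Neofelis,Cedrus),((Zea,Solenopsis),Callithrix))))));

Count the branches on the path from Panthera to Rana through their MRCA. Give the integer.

The MRCA of Panthera and Rana is the node subtending (((Turdus,(Clostridium,Ateles)),(Panthera,(Ambystoma,Homo))),(((Escherichia,Pongo),Pan),((Sinapis,(Rana,Salmo)),((Neofelis,Cedrus),((Zea,Solenopsis),Callithrix))))).
From Panthera up to that node: 3 branches. From Rana up to the same node: 5 branches. Total: 3 + 5 = 8.

8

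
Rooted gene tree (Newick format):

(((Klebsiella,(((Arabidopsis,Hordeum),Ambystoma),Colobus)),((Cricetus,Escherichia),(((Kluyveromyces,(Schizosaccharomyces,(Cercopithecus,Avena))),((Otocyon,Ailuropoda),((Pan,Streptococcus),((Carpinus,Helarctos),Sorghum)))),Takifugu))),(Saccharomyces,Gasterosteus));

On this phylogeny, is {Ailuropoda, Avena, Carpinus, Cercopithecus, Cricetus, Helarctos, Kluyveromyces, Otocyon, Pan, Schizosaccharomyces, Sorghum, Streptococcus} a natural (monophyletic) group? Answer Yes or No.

No

The MRCA of the listed taxa subtends ((Cricetus,Escherichia),(((Kluyveromyces,(Schizosaccharomyces,(Cercopithecus,Avena))),((Otocyon,Ailuropoda),((Pan,Streptococcus),((Carpinus,Helarctos),Sorghum)))),Takifugu)).
That clade also contains Escherichia, Takifugu, which are not in the proposed group, so the group is not monophyletic.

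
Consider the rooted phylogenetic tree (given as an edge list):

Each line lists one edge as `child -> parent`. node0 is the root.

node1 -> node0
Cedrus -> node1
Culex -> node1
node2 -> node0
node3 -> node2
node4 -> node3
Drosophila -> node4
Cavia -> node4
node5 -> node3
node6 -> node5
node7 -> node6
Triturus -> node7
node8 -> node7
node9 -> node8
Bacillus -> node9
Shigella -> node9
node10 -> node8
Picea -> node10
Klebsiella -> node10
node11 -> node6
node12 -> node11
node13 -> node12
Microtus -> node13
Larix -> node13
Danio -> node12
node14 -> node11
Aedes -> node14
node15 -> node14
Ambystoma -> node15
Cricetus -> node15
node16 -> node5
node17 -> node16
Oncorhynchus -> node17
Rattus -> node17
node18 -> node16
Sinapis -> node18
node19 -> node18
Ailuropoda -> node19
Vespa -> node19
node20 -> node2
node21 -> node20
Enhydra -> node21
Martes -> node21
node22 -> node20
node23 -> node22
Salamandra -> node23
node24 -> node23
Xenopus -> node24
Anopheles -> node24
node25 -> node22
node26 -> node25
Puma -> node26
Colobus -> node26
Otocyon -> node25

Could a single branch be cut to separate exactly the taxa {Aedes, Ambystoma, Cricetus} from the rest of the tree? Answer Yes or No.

The most recent common ancestor of these taxa subtends (Aedes,(Ambystoma,Cricetus)).
That clade has exactly 3 tips — every listed taxon and nothing else — so the group is monophyletic.

Yes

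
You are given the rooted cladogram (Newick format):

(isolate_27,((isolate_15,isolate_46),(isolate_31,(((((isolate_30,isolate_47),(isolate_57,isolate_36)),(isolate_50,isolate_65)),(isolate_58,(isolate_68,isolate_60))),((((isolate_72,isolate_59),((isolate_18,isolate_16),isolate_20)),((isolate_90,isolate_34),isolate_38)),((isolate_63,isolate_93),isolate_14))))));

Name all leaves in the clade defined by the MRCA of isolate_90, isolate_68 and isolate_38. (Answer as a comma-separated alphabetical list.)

Tracing isolate_90: it sits inside (isolate_90,isolate_34).
Tracing isolate_68: it sits inside (isolate_68,isolate_60).
Tracing isolate_38: it sits inside ((isolate_90,isolate_34),isolate_38).
The smallest clade enclosing all 3 is (((((isolate_30,isolate_47),(isolate_57,isolate_36)),(isolate_50,isolate_65)),(isolate_58,(isolate_68,isolate_60))),((((isolate_72,isolate_59),((isolate_18,isolate_16),isolate_20)),((isolate_90,isolate_34),isolate_38)),((isolate_63,isolate_93),isolate_14))); the answer is its 20 terminal taxa in alphabetical order.

isolate_14, isolate_16, isolate_18, isolate_20, isolate_30, isolate_34, isolate_36, isolate_38, isolate_47, isolate_50, isolate_57, isolate_58, isolate_59, isolate_60, isolate_63, isolate_65, isolate_68, isolate_72, isolate_90, isolate_93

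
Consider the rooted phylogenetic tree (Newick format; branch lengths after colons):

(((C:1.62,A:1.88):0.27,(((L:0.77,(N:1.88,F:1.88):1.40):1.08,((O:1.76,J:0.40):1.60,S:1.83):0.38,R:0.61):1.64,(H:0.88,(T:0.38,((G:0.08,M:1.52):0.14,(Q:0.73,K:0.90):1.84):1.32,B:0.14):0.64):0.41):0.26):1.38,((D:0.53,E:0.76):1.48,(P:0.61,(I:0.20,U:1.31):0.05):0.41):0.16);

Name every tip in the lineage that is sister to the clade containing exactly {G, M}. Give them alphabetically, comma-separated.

K, Q

The clade containing exactly {G, M} attaches to the tree at the node subtending ((G,M),(Q,K)).
The other lineage descending from that same node — the sister group — is (Q,K); its 2 tips in alphabetical order are the answer.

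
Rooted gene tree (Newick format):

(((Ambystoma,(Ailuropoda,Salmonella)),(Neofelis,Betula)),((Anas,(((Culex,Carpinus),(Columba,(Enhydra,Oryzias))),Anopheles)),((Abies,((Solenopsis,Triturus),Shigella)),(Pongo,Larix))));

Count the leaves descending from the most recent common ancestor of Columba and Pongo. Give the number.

The MRCA of Columba and Pongo is the node subtending ((Anas,(((Culex,Carpinus),(Columba,(Enhydra,Oryzias))),Anopheles)),((Abies,((Solenopsis,Triturus),Shigella)),(Pongo,Larix))).
That clade contains 13 terminal taxa: Abies, Anas, Anopheles, Carpinus, Columba, Culex, Enhydra, Larix, Oryzias, Pongo, Shigella, Solenopsis, Triturus.

13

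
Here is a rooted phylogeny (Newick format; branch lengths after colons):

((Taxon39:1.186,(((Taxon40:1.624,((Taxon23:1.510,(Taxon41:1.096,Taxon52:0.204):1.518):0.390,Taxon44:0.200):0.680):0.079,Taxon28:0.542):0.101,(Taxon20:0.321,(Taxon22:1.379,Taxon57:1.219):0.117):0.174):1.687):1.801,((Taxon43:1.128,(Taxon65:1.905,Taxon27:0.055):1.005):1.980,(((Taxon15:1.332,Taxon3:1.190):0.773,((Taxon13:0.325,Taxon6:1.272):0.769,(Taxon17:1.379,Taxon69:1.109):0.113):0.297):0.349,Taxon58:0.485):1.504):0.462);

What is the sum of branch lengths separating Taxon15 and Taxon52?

10.880

The path runs Taxon15 → … → MRCA → … → Taxon52; the MRCA is the root of the tree.
Branch lengths along that path: 1.332 + 0.773 + 0.349 + 1.504 + 0.462 + 1.801 + 1.687 + 0.101 + 0.079 + 0.680 + 0.390 + 1.518 + 0.204 = 10.880.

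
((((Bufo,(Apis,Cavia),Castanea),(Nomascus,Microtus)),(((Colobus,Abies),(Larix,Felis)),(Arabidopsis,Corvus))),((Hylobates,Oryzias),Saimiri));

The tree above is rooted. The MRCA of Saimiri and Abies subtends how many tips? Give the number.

The MRCA of Saimiri and Abies is the root, so the clade is the entire tree.
That clade contains 15 terminal taxa: Abies, Apis, Arabidopsis, Bufo, Castanea, Cavia, Colobus, Corvus, Felis, Hylobates, Larix, Microtus, Nomascus, Oryzias, Saimiri.

15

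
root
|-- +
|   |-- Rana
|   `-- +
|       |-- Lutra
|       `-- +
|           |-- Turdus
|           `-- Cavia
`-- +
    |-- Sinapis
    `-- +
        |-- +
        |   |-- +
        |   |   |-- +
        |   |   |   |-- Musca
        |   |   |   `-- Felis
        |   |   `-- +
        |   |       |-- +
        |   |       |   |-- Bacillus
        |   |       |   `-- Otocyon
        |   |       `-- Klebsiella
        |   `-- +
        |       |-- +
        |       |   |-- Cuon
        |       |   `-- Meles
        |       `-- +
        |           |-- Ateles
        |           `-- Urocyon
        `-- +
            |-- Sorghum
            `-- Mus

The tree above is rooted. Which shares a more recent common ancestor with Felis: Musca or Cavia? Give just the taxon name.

Musca

The MRCA of Felis and Musca subtends (Musca,Felis) (2 taxa).
The MRCA of Felis and Cavia is the root, subtending the entire tree (16 taxa).
The first is nested inside the second, so Felis shares a more recent common ancestor with Musca.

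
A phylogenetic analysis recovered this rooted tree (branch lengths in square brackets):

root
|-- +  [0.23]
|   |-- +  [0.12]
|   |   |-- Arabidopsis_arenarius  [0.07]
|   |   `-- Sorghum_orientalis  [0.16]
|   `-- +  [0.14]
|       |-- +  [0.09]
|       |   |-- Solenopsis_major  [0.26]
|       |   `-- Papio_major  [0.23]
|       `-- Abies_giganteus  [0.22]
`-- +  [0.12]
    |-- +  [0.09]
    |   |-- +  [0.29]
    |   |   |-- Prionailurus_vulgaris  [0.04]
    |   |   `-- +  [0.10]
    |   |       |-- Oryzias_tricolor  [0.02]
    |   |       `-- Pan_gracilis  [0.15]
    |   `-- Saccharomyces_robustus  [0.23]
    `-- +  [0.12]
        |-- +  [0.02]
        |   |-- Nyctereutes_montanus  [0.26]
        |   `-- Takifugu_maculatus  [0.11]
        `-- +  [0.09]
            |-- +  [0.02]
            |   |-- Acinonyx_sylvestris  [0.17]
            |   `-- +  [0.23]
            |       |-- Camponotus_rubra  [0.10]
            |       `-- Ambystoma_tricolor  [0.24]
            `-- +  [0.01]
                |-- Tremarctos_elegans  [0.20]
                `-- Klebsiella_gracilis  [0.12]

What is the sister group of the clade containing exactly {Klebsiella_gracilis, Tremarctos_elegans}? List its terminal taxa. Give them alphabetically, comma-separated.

Acinonyx_sylvestris, Ambystoma_tricolor, Camponotus_rubra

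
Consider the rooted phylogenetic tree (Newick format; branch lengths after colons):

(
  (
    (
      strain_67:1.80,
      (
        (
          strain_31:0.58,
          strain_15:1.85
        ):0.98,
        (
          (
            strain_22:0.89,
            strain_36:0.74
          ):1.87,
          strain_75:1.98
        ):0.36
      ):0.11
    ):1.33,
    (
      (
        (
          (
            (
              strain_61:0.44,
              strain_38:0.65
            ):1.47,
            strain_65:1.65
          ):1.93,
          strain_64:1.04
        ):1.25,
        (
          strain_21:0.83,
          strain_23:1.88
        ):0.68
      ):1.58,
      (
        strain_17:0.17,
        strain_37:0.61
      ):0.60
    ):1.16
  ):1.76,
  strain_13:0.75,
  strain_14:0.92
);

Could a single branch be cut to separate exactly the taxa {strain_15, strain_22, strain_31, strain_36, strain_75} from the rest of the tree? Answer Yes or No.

The most recent common ancestor of these taxa subtends ((strain_31,strain_15),((strain_22,strain_36),strain_75)).
That clade has exactly 5 tips — every listed taxon and nothing else — so the group is monophyletic.

Yes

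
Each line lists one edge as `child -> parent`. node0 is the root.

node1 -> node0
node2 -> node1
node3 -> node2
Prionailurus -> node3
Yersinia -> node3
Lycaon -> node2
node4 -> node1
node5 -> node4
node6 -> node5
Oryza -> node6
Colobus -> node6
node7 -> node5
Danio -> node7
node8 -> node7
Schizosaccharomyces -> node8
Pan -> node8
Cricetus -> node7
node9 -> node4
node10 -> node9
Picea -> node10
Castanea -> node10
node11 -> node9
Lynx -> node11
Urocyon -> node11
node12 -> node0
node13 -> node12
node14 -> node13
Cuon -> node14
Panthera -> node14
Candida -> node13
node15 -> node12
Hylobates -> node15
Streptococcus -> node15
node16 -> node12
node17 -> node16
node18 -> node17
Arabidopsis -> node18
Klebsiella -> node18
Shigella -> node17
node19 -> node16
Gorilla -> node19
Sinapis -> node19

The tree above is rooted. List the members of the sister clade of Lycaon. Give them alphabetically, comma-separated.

Prionailurus, Yersinia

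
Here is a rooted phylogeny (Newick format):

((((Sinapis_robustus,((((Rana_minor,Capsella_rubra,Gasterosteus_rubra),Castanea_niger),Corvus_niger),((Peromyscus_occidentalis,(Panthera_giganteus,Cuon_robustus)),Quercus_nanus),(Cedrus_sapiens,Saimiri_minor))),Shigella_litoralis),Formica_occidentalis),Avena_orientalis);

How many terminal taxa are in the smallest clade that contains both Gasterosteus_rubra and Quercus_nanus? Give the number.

11

The MRCA of Gasterosteus_rubra and Quercus_nanus is the node subtending ((((Rana_minor,Capsella_rubra,Gasterosteus_rubra),Castanea_niger),Corvus_niger),((Peromyscus_occidentalis,(Panthera_giganteus,Cuon_robustus)),Quercus_nanus),(Cedrus_sapiens,Saimiri_minor)).
That clade contains 11 terminal taxa: Capsella_rubra, Castanea_niger, Cedrus_sapiens, Corvus_niger, Cuon_robustus, Gasterosteus_rubra, Panthera_giganteus, Peromyscus_occidentalis, Quercus_nanus, Rana_minor, Saimiri_minor.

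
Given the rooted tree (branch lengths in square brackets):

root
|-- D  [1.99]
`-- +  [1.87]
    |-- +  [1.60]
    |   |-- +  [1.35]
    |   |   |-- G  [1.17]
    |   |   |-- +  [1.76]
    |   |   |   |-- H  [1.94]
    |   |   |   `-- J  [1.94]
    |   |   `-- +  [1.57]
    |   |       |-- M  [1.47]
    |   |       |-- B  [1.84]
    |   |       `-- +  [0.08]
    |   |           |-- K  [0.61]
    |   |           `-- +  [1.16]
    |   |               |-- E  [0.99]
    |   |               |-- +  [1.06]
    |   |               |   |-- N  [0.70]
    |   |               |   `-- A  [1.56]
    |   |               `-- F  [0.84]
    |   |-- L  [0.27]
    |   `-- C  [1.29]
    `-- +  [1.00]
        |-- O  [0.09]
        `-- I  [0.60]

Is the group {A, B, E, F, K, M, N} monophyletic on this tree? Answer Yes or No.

The most recent common ancestor of these taxa subtends (M,B,(K,(E,(N,A),F))).
That clade has exactly 7 tips — every listed taxon and nothing else — so the group is monophyletic.

Yes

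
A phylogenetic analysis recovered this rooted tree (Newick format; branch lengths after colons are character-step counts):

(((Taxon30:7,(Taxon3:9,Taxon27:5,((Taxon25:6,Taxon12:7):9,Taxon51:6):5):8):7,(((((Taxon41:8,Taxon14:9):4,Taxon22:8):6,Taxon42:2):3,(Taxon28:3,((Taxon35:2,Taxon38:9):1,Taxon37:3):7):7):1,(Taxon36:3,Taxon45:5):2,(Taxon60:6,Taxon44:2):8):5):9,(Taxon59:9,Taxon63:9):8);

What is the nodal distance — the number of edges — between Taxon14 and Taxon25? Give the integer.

The MRCA of Taxon14 and Taxon25 is the node subtending ((Taxon30,(Taxon3,Taxon27,((Taxon25,Taxon12),Taxon51))),(((((Taxon41,Taxon14),Taxon22),Taxon42),(Taxon28,((Taxon35,Taxon38),Taxon37))),(Taxon36,Taxon45),(Taxon60,Taxon44))).
From Taxon14 up to that node: 6 branches. From Taxon25 up to the same node: 5 branches. Total: 6 + 5 = 11.

11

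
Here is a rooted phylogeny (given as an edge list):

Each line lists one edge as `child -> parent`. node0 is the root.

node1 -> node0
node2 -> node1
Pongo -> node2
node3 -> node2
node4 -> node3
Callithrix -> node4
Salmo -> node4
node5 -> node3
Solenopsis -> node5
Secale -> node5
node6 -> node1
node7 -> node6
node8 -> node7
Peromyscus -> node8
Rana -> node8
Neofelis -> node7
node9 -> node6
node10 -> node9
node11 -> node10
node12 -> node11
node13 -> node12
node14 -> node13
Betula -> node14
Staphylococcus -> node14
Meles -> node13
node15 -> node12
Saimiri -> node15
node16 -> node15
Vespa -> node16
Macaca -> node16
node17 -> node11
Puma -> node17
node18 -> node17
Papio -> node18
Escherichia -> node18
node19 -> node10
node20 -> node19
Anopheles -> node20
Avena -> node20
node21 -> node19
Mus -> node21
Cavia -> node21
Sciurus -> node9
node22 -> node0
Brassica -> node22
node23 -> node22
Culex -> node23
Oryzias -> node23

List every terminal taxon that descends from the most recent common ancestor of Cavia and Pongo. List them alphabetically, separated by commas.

Tracing Cavia: it sits inside (Mus,Cavia).
Tracing Pongo: it sits inside (Pongo,((Callithrix,Salmo),(Solenopsis,Secale))).
The smallest clade enclosing both is ((Pongo,((Callithrix,Salmo),(Solenopsis,Secale))),(((Peromyscus,Rana),Neofelis),((((((Betula,Staphylococcus),Meles),(Saimiri,(Vespa,Macaca))),(Puma,(Papio,Escherichia))),((Anopheles,Avena),(Mus,Cavia))),Sciurus))); the answer is its 22 terminal taxa in alphabetical order.

Anopheles, Avena, Betula, Callithrix, Cavia, Escherichia, Macaca, Meles, Mus, Neofelis, Papio, Peromyscus, Pongo, Puma, Rana, Saimiri, Salmo, Sciurus, Secale, Solenopsis, Staphylococcus, Vespa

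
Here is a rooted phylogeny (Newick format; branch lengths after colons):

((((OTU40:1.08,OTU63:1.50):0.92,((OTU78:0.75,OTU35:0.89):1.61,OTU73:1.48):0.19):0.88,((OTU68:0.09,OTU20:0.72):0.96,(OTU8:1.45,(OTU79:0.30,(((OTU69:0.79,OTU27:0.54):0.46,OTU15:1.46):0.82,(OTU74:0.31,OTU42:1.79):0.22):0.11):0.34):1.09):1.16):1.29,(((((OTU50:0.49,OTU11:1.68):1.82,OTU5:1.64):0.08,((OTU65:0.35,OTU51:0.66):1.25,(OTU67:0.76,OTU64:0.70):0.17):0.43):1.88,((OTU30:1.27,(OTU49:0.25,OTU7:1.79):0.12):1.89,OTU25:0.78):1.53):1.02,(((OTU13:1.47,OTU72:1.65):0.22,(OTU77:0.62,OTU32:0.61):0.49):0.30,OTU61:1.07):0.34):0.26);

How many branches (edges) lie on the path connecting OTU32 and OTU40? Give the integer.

The MRCA of OTU32 and OTU40 is the root of the tree.
From OTU32 up to that node: 5 branches. From OTU40 up to the same node: 4 branches. Total: 5 + 4 = 9.

9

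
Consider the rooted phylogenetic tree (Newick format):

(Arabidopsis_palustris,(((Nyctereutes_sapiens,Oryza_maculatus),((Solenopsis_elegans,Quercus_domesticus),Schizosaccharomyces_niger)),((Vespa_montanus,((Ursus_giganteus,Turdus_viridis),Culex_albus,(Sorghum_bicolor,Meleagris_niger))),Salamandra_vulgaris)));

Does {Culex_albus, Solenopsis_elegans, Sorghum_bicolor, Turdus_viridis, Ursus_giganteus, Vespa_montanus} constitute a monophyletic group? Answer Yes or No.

The MRCA of the listed taxa subtends (((Nyctereutes_sapiens,Oryza_maculatus),((Solenopsis_elegans,Quercus_domesticus),Schizosaccharomyces_niger)),((Vespa_montanus,((Ursus_giganteus,Turdus_viridis),Culex_albus,(Sorghum_bicolor,Meleagris_niger))),Salamandra_vulgaris)).
That clade also contains Meleagris_niger, Nyctereutes_sapiens, Oryza_maculatus, Quercus_domesticus, Salamandra_vulgaris, Schizosaccharomyces_niger, which are not in the proposed group, so the group is not monophyletic.

No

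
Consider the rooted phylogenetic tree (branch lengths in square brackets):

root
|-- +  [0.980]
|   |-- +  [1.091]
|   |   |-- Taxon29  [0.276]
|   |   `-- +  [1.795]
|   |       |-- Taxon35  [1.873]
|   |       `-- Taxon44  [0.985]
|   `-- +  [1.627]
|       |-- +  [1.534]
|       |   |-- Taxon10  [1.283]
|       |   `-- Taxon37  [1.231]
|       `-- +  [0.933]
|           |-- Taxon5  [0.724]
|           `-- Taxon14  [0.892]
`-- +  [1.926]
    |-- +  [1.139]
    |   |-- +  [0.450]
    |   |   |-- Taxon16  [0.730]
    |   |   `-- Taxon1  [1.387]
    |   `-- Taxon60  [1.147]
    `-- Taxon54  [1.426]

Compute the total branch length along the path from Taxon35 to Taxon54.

9.091

The path runs Taxon35 → … → MRCA → … → Taxon54; the MRCA is the root of the tree.
Branch lengths along that path: 1.873 + 1.795 + 1.091 + 0.980 + 1.926 + 1.426 = 9.091.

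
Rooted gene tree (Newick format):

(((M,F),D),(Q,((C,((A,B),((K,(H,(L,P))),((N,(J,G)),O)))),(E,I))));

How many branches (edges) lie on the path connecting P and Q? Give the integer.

9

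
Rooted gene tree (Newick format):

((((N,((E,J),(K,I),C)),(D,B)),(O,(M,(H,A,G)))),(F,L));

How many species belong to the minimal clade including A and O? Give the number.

The MRCA of A and O is the node subtending (O,(M,(H,A,G))).
That clade contains 5 terminal taxa: A, G, H, M, O.

5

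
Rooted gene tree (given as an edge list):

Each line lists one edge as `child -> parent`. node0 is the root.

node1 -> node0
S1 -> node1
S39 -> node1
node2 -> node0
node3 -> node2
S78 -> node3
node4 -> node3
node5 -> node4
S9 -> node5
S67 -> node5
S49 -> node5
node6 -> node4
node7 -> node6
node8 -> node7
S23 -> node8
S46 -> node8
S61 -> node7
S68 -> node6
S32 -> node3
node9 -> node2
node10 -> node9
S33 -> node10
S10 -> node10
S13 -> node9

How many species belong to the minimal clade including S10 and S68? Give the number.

12

The MRCA of S10 and S68 is the node subtending ((S78,((S9,S67,S49),(((S23,S46),S61),S68)),S32),((S33,S10),S13)).
That clade contains 12 terminal taxa: S10, S13, S23, S32, S33, S46, S49, S61, S67, S68, S78, S9.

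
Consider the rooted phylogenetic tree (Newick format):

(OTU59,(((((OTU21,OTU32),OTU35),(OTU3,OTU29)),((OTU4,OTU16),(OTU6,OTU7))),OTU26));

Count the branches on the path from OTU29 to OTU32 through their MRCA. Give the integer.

The MRCA of OTU29 and OTU32 is the node subtending (((OTU21,OTU32),OTU35),(OTU3,OTU29)).
From OTU29 up to that node: 2 branches. From OTU32 up to the same node: 3 branches. Total: 2 + 3 = 5.

5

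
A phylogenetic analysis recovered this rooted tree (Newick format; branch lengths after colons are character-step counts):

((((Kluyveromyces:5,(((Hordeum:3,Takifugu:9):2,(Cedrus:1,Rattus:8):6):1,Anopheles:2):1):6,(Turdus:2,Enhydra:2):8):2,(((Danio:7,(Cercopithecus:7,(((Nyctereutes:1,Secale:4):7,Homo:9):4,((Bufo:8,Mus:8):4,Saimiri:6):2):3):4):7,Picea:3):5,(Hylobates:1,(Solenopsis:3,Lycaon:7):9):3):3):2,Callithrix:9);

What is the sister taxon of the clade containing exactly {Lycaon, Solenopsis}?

Hylobates

The clade containing exactly {Lycaon, Solenopsis} attaches to the tree at the node subtending (Hylobates,(Solenopsis,Lycaon)).
The other lineage descending from that same node — the sister group — is the single tip Hylobates.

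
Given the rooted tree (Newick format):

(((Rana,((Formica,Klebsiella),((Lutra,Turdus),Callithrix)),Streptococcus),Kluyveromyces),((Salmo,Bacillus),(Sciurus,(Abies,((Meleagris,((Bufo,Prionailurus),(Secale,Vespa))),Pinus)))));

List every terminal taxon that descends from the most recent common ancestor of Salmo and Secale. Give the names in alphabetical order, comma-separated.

Tracing Salmo: it sits inside (Salmo,Bacillus).
Tracing Secale: it sits inside (Secale,Vespa).
The smallest clade enclosing both is ((Salmo,Bacillus),(Sciurus,(Abies,((Meleagris,((Bufo,Prionailurus),(Secale,Vespa))),Pinus)))); the answer is its 10 terminal taxa in alphabetical order.

Abies, Bacillus, Bufo, Meleagris, Pinus, Prionailurus, Salmo, Sciurus, Secale, Vespa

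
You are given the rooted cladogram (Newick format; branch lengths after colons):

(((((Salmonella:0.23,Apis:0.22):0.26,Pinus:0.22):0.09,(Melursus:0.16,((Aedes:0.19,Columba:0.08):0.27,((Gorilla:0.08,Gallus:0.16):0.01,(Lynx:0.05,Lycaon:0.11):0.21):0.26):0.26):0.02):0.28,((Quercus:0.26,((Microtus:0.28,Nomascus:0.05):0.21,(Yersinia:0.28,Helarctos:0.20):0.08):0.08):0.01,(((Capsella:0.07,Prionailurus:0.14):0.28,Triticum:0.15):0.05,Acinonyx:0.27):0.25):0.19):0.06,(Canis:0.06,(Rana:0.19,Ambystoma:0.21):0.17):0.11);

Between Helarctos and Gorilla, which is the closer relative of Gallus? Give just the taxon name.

Gorilla

The MRCA of Gallus and Gorilla subtends (Gorilla,Gallus) (2 taxa).
The MRCA of Gallus and Helarctos subtends ((((Salmonella,Apis),Pinus),(Melursus,((Aedes,Columba),((Gorilla,Gallus),(Lynx,Lycaon))))),((Quercus,((Microtus,Nomascus),(Yersinia,Helarctos))),(((Capsella,Prionailurus),Triticum),Acinonyx))) (19 taxa).
The first is nested inside the second, so Gallus shares a more recent common ancestor with Gorilla.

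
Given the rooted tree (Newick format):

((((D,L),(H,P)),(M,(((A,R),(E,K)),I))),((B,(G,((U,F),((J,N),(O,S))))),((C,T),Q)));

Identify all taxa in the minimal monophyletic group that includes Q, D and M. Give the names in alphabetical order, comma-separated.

Tracing Q: it sits inside ((C,T),Q).
Tracing D: it sits inside (D,L).
Tracing M: it sits inside (M,(((A,R),(E,K)),I)).
The smallest clade enclosing all 3 is the whole tree (their MRCA is the root), so the answer is all 21 tips in alphabetical order.

A, B, C, D, E, F, G, H, I, J, K, L, M, N, O, P, Q, R, S, T, U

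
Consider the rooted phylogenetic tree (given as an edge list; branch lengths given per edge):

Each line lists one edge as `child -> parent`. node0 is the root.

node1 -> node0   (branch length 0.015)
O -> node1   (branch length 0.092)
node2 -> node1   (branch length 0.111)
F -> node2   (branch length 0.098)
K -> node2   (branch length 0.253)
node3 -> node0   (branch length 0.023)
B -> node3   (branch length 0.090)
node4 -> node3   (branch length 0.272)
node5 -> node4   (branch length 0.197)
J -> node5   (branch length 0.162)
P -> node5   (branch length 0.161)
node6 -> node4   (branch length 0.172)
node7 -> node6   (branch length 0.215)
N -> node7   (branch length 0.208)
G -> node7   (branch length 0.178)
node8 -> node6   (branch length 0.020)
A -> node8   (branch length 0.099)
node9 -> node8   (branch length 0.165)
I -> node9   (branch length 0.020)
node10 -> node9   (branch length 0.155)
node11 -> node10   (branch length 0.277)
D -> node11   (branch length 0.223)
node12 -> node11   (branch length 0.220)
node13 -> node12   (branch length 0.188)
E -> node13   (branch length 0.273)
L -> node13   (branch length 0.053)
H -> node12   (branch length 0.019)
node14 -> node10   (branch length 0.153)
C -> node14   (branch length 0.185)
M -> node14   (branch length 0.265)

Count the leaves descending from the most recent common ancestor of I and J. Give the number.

The MRCA of I and J is the node subtending ((J,P),((N,G),(A,(I,((D,((E,L),H)),(C,M)))))).
That clade contains 12 terminal taxa: A, C, D, E, G, H, I, J, L, M, N, P.

12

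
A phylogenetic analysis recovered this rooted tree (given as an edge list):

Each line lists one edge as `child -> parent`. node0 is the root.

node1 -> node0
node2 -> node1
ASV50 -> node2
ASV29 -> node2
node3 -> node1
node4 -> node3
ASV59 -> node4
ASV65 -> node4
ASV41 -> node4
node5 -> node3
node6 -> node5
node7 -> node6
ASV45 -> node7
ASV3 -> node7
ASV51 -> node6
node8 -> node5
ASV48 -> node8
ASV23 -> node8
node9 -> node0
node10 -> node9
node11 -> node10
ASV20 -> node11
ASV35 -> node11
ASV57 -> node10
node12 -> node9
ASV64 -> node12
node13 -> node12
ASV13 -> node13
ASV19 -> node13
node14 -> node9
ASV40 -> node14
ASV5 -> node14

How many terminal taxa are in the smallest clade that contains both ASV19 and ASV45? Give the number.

The MRCA of ASV19 and ASV45 is the root, so the clade is the entire tree.
That clade contains 18 terminal taxa: ASV13, ASV19, ASV20, ASV23, ASV29, ASV3, ASV35, ASV40, ASV41, ASV45, ASV48, ASV5, ASV50, ASV51, ASV57, ASV59, ASV64, ASV65.

18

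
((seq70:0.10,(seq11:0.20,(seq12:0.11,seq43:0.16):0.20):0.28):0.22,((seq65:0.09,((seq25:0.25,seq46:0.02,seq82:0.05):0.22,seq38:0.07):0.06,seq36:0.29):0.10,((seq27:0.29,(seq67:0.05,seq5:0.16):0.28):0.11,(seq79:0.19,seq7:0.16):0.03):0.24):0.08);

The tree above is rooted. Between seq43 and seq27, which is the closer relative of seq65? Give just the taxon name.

The MRCA of seq65 and seq27 subtends ((seq65,((seq25,seq46,seq82),seq38),seq36),((seq27,(seq67,seq5)),(seq79,seq7))) (11 taxa).
The MRCA of seq65 and seq43 is the root, subtending the entire tree (15 taxa).
The first is nested inside the second, so seq65 shares a more recent common ancestor with seq27.

seq27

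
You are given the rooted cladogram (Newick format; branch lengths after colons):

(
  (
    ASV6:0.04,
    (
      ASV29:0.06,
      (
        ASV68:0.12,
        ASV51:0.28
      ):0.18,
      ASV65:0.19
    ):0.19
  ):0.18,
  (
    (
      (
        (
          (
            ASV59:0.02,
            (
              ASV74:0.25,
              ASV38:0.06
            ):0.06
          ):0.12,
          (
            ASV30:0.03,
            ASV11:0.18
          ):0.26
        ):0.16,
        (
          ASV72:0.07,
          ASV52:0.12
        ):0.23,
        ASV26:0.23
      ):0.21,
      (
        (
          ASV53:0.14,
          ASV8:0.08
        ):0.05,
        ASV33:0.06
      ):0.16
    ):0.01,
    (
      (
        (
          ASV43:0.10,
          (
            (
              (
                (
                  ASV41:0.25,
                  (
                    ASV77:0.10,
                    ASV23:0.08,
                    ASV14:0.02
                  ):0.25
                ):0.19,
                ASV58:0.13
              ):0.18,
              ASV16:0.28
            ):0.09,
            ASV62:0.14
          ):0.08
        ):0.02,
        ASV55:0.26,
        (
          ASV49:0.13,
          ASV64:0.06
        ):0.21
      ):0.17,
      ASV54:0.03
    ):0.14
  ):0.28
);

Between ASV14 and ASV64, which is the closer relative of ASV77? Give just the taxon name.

ASV14

The MRCA of ASV77 and ASV14 subtends (ASV77,ASV23,ASV14) (3 taxa).
The MRCA of ASV77 and ASV64 subtends ((ASV43,((((ASV41,(ASV77,ASV23,ASV14)),ASV58),ASV16),ASV62)),ASV55,(ASV49,ASV64)) (11 taxa).
The first is nested inside the second, so ASV77 shares a more recent common ancestor with ASV14.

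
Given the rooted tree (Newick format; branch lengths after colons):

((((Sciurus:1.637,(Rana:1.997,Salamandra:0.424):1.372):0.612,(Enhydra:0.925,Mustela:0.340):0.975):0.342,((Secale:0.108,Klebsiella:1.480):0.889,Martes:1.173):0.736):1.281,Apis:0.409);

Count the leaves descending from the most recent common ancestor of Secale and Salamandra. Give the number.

The MRCA of Secale and Salamandra is the node subtending (((Sciurus,(Rana,Salamandra)),(Enhydra,Mustela)),((Secale,Klebsiella),Martes)).
That clade contains 8 terminal taxa: Enhydra, Klebsiella, Martes, Mustela, Rana, Salamandra, Sciurus, Secale.

8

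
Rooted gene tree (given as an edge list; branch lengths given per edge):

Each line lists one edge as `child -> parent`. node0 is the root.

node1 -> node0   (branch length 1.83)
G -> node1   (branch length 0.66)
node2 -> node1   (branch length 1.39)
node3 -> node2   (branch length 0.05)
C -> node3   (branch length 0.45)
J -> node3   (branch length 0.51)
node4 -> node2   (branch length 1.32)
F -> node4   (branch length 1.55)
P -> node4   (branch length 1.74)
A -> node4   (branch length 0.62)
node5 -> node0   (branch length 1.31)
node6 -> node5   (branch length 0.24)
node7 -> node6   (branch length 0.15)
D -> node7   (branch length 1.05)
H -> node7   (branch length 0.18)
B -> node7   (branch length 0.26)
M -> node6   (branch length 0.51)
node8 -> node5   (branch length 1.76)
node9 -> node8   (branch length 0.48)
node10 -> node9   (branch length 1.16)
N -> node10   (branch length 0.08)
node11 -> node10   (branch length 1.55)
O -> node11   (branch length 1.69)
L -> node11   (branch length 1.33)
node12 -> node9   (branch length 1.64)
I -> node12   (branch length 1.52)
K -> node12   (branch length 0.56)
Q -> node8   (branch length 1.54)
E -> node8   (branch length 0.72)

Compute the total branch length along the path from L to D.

7.72

The path runs L → … → MRCA → … → D; the MRCA is the node subtending (((D,H,B),M),(((N,(O,L)),(I,K)),Q,E)).
Branch lengths along that path: 1.33 + 1.55 + 1.16 + 0.48 + 1.76 + 0.24 + 0.15 + 1.05 = 7.72.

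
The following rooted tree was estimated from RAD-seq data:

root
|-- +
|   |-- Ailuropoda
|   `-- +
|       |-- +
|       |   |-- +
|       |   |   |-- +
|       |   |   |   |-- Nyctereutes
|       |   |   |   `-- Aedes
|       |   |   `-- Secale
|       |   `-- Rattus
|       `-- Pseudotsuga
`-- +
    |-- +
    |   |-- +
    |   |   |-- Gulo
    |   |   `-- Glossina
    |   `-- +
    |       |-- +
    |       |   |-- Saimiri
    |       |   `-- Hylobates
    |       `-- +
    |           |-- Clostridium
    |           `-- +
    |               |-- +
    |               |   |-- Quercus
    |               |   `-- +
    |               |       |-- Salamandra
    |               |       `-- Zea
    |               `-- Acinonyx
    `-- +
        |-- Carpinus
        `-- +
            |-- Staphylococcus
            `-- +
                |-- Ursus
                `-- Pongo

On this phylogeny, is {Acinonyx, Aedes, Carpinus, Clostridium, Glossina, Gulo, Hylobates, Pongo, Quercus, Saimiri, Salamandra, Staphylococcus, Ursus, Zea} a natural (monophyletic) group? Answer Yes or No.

The MRCA of the listed taxa is the root, so the smallest clade containing them is the whole tree.
That clade also contains Ailuropoda, Nyctereutes, Pseudotsuga, Rattus, Secale, which are not in the proposed group, so the group is not monophyletic.

No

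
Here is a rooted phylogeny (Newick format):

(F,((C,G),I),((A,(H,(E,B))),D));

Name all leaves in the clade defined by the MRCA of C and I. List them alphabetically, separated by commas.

C, G, I

Tracing C: it sits inside (C,G).
Tracing I: it sits inside ((C,G),I).
The smallest clade enclosing both is ((C,G),I); the answer is its 3 terminal taxa in alphabetical order.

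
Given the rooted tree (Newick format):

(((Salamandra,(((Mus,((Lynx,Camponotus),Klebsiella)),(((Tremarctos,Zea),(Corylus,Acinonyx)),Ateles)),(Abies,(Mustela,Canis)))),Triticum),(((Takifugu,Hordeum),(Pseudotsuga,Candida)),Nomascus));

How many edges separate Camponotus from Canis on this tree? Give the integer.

8

The MRCA of Camponotus and Canis is the node subtending (((Mus,((Lynx,Camponotus),Klebsiella)),(((Tremarctos,Zea),(Corylus,Acinonyx)),Ateles)),(Abies,(Mustela,Canis))).
From Camponotus up to that node: 5 branches. From Canis up to the same node: 3 branches. Total: 5 + 3 = 8.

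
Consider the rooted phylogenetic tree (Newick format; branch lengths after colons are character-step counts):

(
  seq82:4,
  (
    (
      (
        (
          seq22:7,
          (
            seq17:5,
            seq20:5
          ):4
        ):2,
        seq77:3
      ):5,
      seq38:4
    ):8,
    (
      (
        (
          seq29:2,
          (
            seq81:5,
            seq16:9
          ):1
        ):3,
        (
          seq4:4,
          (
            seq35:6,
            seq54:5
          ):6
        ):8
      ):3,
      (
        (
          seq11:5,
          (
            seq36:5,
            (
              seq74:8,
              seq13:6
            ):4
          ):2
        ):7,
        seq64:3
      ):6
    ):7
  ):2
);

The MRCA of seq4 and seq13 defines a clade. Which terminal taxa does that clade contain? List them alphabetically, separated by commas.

seq11, seq13, seq16, seq29, seq35, seq36, seq4, seq54, seq64, seq74, seq81

Tracing seq4: it sits inside (seq4,(seq35,seq54)).
Tracing seq13: it sits inside (seq74,seq13).
The smallest clade enclosing both is (((seq29,(seq81,seq16)),(seq4,(seq35,seq54))),((seq11,(seq36,(seq74,seq13))),seq64)); the answer is its 11 terminal taxa in alphabetical order.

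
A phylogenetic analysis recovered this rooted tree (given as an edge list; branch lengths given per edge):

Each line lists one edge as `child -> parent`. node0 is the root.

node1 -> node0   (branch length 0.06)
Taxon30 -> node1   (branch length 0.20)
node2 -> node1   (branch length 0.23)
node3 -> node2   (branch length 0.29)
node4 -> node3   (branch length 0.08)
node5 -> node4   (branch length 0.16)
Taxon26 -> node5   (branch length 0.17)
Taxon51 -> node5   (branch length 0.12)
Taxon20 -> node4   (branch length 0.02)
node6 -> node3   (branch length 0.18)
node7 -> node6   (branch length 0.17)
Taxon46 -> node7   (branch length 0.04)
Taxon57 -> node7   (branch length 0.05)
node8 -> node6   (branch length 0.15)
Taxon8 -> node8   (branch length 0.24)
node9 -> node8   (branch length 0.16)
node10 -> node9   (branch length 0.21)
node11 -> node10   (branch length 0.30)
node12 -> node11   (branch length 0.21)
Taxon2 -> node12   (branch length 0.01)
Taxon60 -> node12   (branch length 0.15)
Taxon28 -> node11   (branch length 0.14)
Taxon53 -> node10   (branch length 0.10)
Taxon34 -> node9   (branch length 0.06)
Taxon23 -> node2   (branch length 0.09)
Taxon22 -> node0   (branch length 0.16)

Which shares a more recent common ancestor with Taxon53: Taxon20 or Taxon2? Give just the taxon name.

Taxon2

The MRCA of Taxon53 and Taxon2 subtends (((Taxon2,Taxon60),Taxon28),Taxon53) (4 taxa).
The MRCA of Taxon53 and Taxon20 subtends (((Taxon26,Taxon51),Taxon20),((Taxon46,Taxon57),(Taxon8,((((Taxon2,Taxon60),Taxon28),Taxon53),Taxon34)))) (11 taxa).
The first is nested inside the second, so Taxon53 shares a more recent common ancestor with Taxon2.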